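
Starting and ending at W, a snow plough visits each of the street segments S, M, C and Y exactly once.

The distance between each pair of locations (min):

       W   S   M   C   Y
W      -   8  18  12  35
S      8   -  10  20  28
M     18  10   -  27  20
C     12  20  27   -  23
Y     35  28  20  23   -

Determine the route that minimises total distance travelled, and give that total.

W → S → M → C → Y → W: 8+10+27+23+35 = 103
W → S → M → Y → C → W: 8+10+20+23+12 = 73
W → S → C → M → Y → W: 8+20+27+20+35 = 110
W → S → C → Y → M → W: 8+20+23+20+18 = 89
W → S → Y → M → C → W: 8+28+20+27+12 = 95
W → S → Y → C → M → W: 8+28+23+27+18 = 104
W → M → S → C → Y → W: 18+10+20+23+35 = 106
W → M → S → Y → C → W: 18+10+28+23+12 = 91
W → M → C → S → Y → W: 18+27+20+28+35 = 128
W → M → Y → S → C → W: 18+20+28+20+12 = 98
W → C → S → M → Y → W: 12+20+10+20+35 = 97
W → C → M → S → Y → W: 12+27+10+28+35 = 112
The minimum is 73.
One optimal route: W → S → M → Y → C → W (or its reverse).

73 min — the shortest possible round trip.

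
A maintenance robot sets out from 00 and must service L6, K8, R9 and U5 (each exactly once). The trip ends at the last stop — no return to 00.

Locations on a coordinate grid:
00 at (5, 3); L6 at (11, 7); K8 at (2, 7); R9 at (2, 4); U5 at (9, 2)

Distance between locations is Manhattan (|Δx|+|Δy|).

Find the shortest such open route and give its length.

Shortest open route: 23.

There are 4! = 24 possible orderings.
00 - L6 - K8 - R9 - U5: 10+9+3+9 = 31
00 - L6 - K8 - U5 - R9: 10+9+12+9 = 40
00 - L6 - R9 - K8 - U5: 10+12+3+12 = 37
00 - L6 - R9 - U5 - K8: 10+12+9+12 = 43
00 - L6 - U5 - K8 - R9: 10+7+12+3 = 32
00 - L6 - U5 - R9 - K8: 10+7+9+3 = 29
00 - K8 - L6 - R9 - U5: 7+9+12+9 = 37
00 - K8 - L6 - U5 - R9: 7+9+7+9 = 32
00 - K8 - R9 - L6 - U5: 7+3+12+7 = 29
00 - K8 - R9 - U5 - L6: 7+3+9+7 = 26
00 - K8 - U5 - L6 - R9: 7+12+7+12 = 38
00 - K8 - U5 - R9 - L6: 7+12+9+12 = 40
00 - R9 - L6 - K8 - U5: 4+12+9+12 = 37
00 - R9 - L6 - U5 - K8: 4+12+7+12 = 35
… (10 more)
00 - R9 - K8 - L6 - U5: 4+3+9+7 = 23  ← best
The minimum is 23.
One shortest path: 00 → R9 → K8 → L6 → U5.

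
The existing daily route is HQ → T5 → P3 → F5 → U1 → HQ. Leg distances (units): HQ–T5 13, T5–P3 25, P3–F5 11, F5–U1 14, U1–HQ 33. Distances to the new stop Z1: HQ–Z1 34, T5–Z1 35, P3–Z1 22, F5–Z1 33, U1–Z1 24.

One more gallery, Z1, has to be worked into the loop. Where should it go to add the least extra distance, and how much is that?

Insertion cost between consecutive stops i–j is d(i,Z1) + d(Z1,j) − d(i,j):
  between HQ and T5: 34 + 35 − 13 = 56
  between T5 and P3: 35 + 22 − 25 = 32
  between P3 and F5: 22 + 33 − 11 = 44
  between F5 and U1: 33 + 24 − 14 = 43
  between U1 and HQ: 24 + 34 − 33 = 25
Cheapest insertion is between U1 and HQ, adding 25.
New total = 96 + 25 = 121.

Minimum extra distance: 25, inserting Z1 between U1 and HQ.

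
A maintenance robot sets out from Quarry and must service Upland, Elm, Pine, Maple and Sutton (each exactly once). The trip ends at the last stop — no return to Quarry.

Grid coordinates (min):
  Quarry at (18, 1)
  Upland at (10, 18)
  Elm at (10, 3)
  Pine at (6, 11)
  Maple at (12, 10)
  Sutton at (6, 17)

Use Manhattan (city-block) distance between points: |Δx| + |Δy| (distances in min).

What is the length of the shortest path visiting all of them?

37 min — the minimum one-way total.

There are 5! = 120 possible orderings.
Quarry → Upland → Elm → Pine → Maple → Sutton: 25+15+12+7+13 = 72
Quarry → Upland → Elm → Pine → Sutton → Maple: 25+15+12+6+13 = 71
Quarry → Upland → Elm → Maple → Pine → Sutton: 25+15+9+7+6 = 62
Quarry → Upland → Elm → Maple → Sutton → Pine: 25+15+9+13+6 = 68
Quarry → Upland → Elm → Sutton → Pine → Maple: 25+15+18+6+7 = 71
Quarry → Upland → Elm → Sutton → Maple → Pine: 25+15+18+13+7 = 78
Quarry → Upland → Pine → Elm → Maple → Sutton: 25+11+12+9+13 = 70
Quarry → Upland → Pine → Elm → Sutton → Maple: 25+11+12+18+13 = 79
Quarry → Upland → Pine → Maple → Elm → Sutton: 25+11+7+9+18 = 70
Quarry → Upland → Pine → Maple → Sutton → Elm: 25+11+7+13+18 = 74
Quarry → Upland → Pine → Sutton → Elm → Maple: 25+11+6+18+9 = 69
Quarry → Upland → Pine → Sutton → Maple → Elm: 25+11+6+13+9 = 64
Quarry → Upland → Maple → Elm → Pine → Sutton: 25+10+9+12+6 = 62
Quarry → Upland → Maple → Elm → Sutton → Pine: 25+10+9+18+6 = 68
… (106 more)
Quarry → Elm → Maple → Pine → Sutton → Upland: 10+9+7+6+5 = 37  ← best
The minimum is 37.
One shortest path: Quarry → Elm → Maple → Pine → Sutton → Upland.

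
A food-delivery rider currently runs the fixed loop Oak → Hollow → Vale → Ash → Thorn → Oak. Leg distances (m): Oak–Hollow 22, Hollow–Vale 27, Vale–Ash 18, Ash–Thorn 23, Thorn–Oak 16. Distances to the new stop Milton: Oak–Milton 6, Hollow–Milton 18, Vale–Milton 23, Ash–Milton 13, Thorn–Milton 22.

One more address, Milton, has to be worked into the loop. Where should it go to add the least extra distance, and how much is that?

Minimum extra distance: 2 m, inserting Milton between Oak and Hollow.

Insertion cost between consecutive stops i–j is d(i,Milton) + d(Milton,j) − d(i,j):
  between Oak and Hollow: 6 + 18 − 22 = 2
  between Hollow and Vale: 18 + 23 − 27 = 14
  between Vale and Ash: 23 + 13 − 18 = 18
  between Ash and Thorn: 13 + 22 − 23 = 12
  between Thorn and Oak: 22 + 6 − 16 = 12
Cheapest insertion is between Oak and Hollow, adding 2.
New total = 106 + 2 = 108.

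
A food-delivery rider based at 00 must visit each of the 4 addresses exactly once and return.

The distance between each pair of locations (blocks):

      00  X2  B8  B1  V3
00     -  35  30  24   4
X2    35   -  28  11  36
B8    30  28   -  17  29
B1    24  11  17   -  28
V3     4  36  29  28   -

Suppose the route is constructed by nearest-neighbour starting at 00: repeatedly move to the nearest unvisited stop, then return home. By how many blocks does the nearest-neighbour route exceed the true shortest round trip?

From 00: V3=4, B1=24, B8=30, X2=35 → choose V3 (4).
From V3: B1=28, B8=29, X2=36 → choose B1 (28).
From B1: X2=11, B8=17 → choose X2 (11).
From X2: B8=28 → choose B8 (28).
NN route 00 → V3 → B1 → X2 → B8 → 00 costs 101.
Optimal: 00 → X2 → B1 → B8 → V3 → 00 costs 96 (by enumerating all 12 distinct tours).
Excess = 101 − 96 = 5.

5 blocks longer than the optimal tour.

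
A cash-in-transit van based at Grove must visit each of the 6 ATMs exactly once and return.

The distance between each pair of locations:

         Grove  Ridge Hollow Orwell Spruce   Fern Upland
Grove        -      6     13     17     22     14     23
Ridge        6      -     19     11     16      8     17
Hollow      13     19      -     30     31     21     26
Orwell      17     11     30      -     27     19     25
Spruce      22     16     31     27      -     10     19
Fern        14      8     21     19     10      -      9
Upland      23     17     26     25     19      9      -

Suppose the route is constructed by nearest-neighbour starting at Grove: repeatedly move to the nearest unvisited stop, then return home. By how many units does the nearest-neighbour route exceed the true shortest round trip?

The nearest-neighbour route is 10 longer than optimal.

From Grove: Ridge=6, Hollow=13, Fern=14, Orwell=17, Spruce=22, Upland=23 → choose Ridge (6).
From Ridge: Fern=8, Orwell=11, Spruce=16, Upland=17, Hollow=19 → choose Fern (8).
From Fern: Upland=9, Spruce=10, Orwell=19, Hollow=21 → choose Upland (9).
From Upland: Spruce=19, Orwell=25, Hollow=26 → choose Spruce (19).
From Spruce: Orwell=27, Hollow=31 → choose Orwell (27).
From Orwell: Hollow=30 → choose Hollow (30).
NN route Grove → Ridge → Fern → Upland → Spruce → Orwell → Hollow → Grove costs 112.
Optimal: Grove → Ridge → Orwell → Spruce → Fern → Upland → Hollow → Grove costs 102 (by enumerating all 360 distinct tours).
Excess = 112 − 102 = 10.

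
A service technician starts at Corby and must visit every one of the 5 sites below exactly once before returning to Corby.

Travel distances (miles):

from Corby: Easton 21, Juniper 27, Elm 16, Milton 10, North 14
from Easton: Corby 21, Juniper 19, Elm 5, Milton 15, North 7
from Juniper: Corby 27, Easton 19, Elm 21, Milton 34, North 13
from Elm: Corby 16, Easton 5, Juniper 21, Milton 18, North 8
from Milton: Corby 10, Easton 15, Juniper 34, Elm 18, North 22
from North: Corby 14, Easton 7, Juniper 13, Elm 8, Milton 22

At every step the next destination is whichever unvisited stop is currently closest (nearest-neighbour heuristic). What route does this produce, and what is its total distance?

78 miles along Corby → Milton → Easton → Elm → North → Juniper → Corby.

From Corby: distances to unvisited — Milton=10, North=14, Elm=16, Easton=21, Juniper=27. Nearest is Milton (10).
From Milton: distances to unvisited — Easton=15, Elm=18, North=22, Juniper=34. Nearest is Easton (15).
From Easton: distances to unvisited — Elm=5, North=7, Juniper=19. Nearest is Elm (5).
From Elm: distances to unvisited — North=8, Juniper=21. Nearest is North (8).
From North: distances to unvisited — Juniper=13. Nearest is Juniper (13).
Return Juniper→Corby: 27.
Total = 10 + 15 + 5 + 8 + 13 + 27 = 78.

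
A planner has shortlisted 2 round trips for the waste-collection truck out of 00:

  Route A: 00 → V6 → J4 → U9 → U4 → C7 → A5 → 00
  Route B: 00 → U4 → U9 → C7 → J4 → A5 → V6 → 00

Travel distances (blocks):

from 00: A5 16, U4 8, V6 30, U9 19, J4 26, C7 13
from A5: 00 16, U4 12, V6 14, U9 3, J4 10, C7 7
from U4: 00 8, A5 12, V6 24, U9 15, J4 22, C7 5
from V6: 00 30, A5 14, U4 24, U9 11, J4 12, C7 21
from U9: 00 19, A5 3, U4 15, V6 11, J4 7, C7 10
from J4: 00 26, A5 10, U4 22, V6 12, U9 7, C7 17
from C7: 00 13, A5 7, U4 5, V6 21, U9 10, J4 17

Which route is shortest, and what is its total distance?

92 blocks — Route A is the shortest.

Route A: 30 + 12 + 7 + 15 + 5 + 7 + 16 = 92
Route B: 8 + 15 + 10 + 17 + 10 + 14 + 30 = 104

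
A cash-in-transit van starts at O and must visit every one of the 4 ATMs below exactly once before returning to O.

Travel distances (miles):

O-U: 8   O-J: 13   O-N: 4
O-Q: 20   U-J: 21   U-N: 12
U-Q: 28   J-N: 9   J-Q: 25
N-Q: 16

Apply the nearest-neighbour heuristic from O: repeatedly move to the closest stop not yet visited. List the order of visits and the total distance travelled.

Total distance 82 miles via the nearest-neighbour route O → N → J → U → Q → O.

O → [N:4 / U:8 / J:13 / Q:20] → N (4)
N → [J:9 / U:12 / Q:16] → J (9)
J → [U:21 / Q:25] → U (21)
U → [Q:28] → Q (28)
Return Q→O: 20.
Total = 4 + 9 + 21 + 28 + 20 = 82.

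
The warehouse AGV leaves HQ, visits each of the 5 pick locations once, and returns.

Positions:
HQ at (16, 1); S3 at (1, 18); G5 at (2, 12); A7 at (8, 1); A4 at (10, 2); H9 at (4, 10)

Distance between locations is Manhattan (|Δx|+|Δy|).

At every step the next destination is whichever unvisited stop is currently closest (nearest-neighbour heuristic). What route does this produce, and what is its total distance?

Total distance 66 via the nearest-neighbour route HQ → A4 → A7 → H9 → G5 → S3 → HQ.

At HQ the remaining stops are A4 7, A7 8, H9 21, G5 25, S3 32; go to A4.
At A4 the remaining stops are A7 3, H9 14, G5 18, S3 25; go to A7.
At A7 the remaining stops are H9 13, G5 17, S3 24; go to H9.
At H9 the remaining stops are G5 4, S3 11; go to G5.
At G5 the remaining stops are S3 7; go to S3.
Return S3→HQ: 32.
Total = 7 + 3 + 13 + 4 + 7 + 32 = 66.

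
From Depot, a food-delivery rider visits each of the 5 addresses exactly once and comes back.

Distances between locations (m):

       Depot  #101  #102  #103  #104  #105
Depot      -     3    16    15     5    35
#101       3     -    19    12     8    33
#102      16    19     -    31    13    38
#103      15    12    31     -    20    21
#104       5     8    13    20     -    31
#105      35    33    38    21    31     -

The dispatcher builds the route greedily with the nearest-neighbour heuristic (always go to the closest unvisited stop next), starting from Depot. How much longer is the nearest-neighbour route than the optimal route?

19 m longer than the optimal tour.

From Depot: #101=3, #104=5, #103=15, #102=16, #105=35 → choose #101 (3).
From #101: #104=8, #103=12, #102=19, #105=33 → choose #104 (8).
From #104: #102=13, #103=20, #105=31 → choose #102 (13).
From #102: #103=31, #105=38 → choose #103 (31).
From #103: #105=21 → choose #105 (21).
NN route Depot → #101 → #104 → #102 → #103 → #105 → Depot costs 111.
Optimal: Depot → #101 → #103 → #105 → #102 → #104 → Depot costs 92 (by enumerating all 60 distinct tours).
Excess = 111 − 92 = 19.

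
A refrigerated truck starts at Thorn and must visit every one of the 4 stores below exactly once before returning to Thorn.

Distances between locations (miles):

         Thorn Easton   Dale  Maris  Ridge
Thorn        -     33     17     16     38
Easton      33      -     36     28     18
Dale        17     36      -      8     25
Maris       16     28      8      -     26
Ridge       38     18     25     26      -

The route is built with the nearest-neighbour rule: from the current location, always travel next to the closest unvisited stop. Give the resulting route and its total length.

Thorn → [Maris:16 / Dale:17 / Easton:33 / Ridge:38] → Maris (16)
Maris → [Dale:8 / Ridge:26 / Easton:28] → Dale (8)
Dale → [Ridge:25 / Easton:36] → Ridge (25)
Ridge → [Easton:18] → Easton (18)
Return Easton→Thorn: 33.
Total = 16 + 8 + 25 + 18 + 33 = 100.

Nearest-neighbour total = 100 miles; route Thorn → Maris → Dale → Ridge → Easton → Thorn.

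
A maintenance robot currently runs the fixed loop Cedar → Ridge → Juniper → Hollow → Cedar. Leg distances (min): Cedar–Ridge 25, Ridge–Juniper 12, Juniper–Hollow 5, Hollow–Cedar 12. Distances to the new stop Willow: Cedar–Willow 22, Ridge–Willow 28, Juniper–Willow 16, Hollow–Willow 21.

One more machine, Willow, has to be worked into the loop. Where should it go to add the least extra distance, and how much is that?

Insertion cost between consecutive stops i–j is d(i,Willow) + d(Willow,j) − d(i,j):
  between Cedar and Ridge: 22 + 28 − 25 = 25
  between Ridge and Juniper: 28 + 16 − 12 = 32
  between Juniper and Hollow: 16 + 21 − 5 = 32
  between Hollow and Cedar: 21 + 22 − 12 = 31
Cheapest insertion is between Cedar and Ridge, adding 25.
New total = 54 + 25 = 79.

+25 min — insert Willow between Cedar and Ridge.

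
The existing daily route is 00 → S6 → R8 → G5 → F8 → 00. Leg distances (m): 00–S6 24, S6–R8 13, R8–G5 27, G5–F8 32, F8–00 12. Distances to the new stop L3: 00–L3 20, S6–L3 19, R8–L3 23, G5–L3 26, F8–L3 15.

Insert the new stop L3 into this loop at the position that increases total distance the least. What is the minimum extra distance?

Insertion cost between consecutive stops i–j is d(i,L3) + d(L3,j) − d(i,j):
  between 00 and S6: 20 + 19 − 24 = 15
  between S6 and R8: 19 + 23 − 13 = 29
  between R8 and G5: 23 + 26 − 27 = 22
  between G5 and F8: 26 + 15 − 32 = 9
  between F8 and 00: 15 + 20 − 12 = 23
Cheapest insertion is between G5 and F8, adding 9.
New total = 108 + 9 = 117.

+9 m — insert L3 between G5 and F8.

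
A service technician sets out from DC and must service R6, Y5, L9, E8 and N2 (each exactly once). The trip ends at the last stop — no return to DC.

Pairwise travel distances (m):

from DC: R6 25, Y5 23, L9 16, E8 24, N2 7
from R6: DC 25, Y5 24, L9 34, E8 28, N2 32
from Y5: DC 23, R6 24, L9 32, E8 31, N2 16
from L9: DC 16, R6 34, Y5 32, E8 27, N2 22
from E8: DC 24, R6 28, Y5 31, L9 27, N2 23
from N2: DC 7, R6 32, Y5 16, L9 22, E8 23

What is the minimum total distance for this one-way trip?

There are 5! = 120 possible orderings.
DC - R6 - Y5 - L9 - E8 - N2: 25+24+32+27+23 = 131
DC - R6 - Y5 - L9 - N2 - E8: 25+24+32+22+23 = 126
DC - R6 - Y5 - E8 - L9 - N2: 25+24+31+27+22 = 129
DC - R6 - Y5 - E8 - N2 - L9: 25+24+31+23+22 = 125
DC - R6 - Y5 - N2 - L9 - E8: 25+24+16+22+27 = 114
DC - R6 - Y5 - N2 - E8 - L9: 25+24+16+23+27 = 115
DC - R6 - L9 - Y5 - E8 - N2: 25+34+32+31+23 = 145
DC - R6 - L9 - Y5 - N2 - E8: 25+34+32+16+23 = 130
DC - R6 - L9 - E8 - Y5 - N2: 25+34+27+31+16 = 133
DC - R6 - L9 - E8 - N2 - Y5: 25+34+27+23+16 = 125
DC - R6 - L9 - N2 - Y5 - E8: 25+34+22+16+31 = 128
DC - R6 - L9 - N2 - E8 - Y5: 25+34+22+23+31 = 135
DC - R6 - E8 - Y5 - L9 - N2: 25+28+31+32+22 = 138
DC - R6 - E8 - Y5 - N2 - L9: 25+28+31+16+22 = 122
… (106 more)
DC - N2 - Y5 - R6 - E8 - L9: 7+16+24+28+27 = 102  ← best
The minimum is 102.
One shortest path: DC → N2 → Y5 → R6 → E8 → L9.

102 m — the minimum one-way total.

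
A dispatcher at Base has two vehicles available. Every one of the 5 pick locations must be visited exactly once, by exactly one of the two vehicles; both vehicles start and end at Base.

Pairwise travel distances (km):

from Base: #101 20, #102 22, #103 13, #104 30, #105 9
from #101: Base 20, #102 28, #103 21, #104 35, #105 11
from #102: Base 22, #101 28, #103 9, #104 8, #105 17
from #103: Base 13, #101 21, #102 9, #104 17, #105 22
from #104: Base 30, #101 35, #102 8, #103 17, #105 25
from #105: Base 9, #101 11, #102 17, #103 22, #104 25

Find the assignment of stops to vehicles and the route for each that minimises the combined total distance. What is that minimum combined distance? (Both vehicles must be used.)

There are 2^4 − 1 = 15 ways to divide the 5 stops into two non-empty groups. For each, the best each vehicle can do is its own shortest tour through its group:
  {#101} + {#102, #103, #104, #105}: 40 + 64 = 104
  {#102} + {#101, #103, #104, #105}: 44 + 85 = 129
  {#101, #102} + {#103, #104, #105}: 70 + 64 = 134
  {#103} + {#101, #102, #104, #105}: 26 + 85 = 111
  {#101, #103} + {#102, #104, #105}: 54 + 64 = 118
  {#102, #103} + {#101, #104, #105}: 44 + 85 = 129
  … (15 splits in total)
  {#102, #103, #104} + {#101, #105}: 60 + 40 = 100  ← best
Best: vehicle 1 Base → #102 → #104 → #103 → Base = 60; vehicle 2 Base → #101 → #105 → Base = 40; combined 100.

Minimum combined distance: 100 km.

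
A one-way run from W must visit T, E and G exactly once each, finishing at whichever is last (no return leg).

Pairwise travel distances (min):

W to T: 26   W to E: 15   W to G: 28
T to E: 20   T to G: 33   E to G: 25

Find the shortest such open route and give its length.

There are 3! = 6 possible orderings.
W→T→E→G: 26+20+25 = 71
W→T→G→E: 26+33+25 = 84
W→E→T→G: 15+20+33 = 68
W→E→G→T: 15+25+33 = 73
W→G→T→E: 28+33+20 = 81
W→G→E→T: 28+25+20 = 73
The minimum is 68.
One shortest path: W → E → T → G.

Minimum one-way distance = 68 min.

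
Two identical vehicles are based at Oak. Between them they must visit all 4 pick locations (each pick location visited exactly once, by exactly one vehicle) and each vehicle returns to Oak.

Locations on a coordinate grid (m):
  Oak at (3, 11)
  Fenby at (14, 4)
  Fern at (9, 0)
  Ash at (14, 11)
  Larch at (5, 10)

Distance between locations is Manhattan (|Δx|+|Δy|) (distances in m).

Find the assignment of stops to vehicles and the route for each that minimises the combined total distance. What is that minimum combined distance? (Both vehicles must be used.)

Try each way of splitting the stops between the two vehicles (each non-empty) and, for each split, find the best tour for each vehicle:
  {Fenby} + {Fern, Ash, Larch}: 36 + 44 = 80
  {Fern} + {Fenby, Ash, Larch}: 34 + 36 = 70
  {Fenby, Fern} + {Ash, Larch}: 44 + 24 = 68
  {Ash} + {Fenby, Fern, Larch}: 22 + 44 = 66
  {Fenby, Ash} + {Fern, Larch}: 36 + 34 = 70
  {Fern, Ash} + {Fenby, Larch}: 44 + 36 = 80
  … (7 splits in total)
  {Fenby, Fern, Ash} + {Larch}: 44 + 6 = 50  ← best
Best: vehicle 1 Oak → Fern → Fenby → Ash → Oak = 44; vehicle 2 Oak → Larch → Oak = 6; combined 50.

Minimum combined distance: 50 m.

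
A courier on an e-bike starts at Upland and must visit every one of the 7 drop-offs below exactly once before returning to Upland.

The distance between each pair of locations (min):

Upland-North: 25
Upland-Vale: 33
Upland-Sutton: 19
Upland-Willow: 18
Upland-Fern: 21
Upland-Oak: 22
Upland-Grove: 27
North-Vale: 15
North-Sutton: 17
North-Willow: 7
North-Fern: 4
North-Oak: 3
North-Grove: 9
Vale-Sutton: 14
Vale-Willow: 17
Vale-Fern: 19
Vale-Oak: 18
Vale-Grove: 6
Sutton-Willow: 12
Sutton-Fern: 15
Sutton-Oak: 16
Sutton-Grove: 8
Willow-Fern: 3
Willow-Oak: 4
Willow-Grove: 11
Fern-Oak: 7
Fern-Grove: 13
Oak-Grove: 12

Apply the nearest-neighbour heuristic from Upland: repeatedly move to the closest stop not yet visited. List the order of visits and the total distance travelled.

Nearest-neighbour total = 79 min; route Upland → Willow → Fern → North → Oak → Grove → Vale → Sutton → Upland.

From Upland: distances to unvisited — Willow=18, Sutton=19, Fern=21, Oak=22, North=25, Grove=27, Vale=33. Nearest is Willow (18).
From Willow: distances to unvisited — Fern=3, Oak=4, North=7, Grove=11, Sutton=12, Vale=17. Nearest is Fern (3).
From Fern: distances to unvisited — North=4, Oak=7, Grove=13, Sutton=15, Vale=19. Nearest is North (4).
From North: distances to unvisited — Oak=3, Grove=9, Vale=15, Sutton=17. Nearest is Oak (3).
From Oak: distances to unvisited — Grove=12, Sutton=16, Vale=18. Nearest is Grove (12).
From Grove: distances to unvisited — Vale=6, Sutton=8. Nearest is Vale (6).
From Vale: distances to unvisited — Sutton=14. Nearest is Sutton (14).
Return Sutton→Upland: 19.
Total = 18 + 3 + 4 + 3 + 12 + 6 + 14 + 19 = 79.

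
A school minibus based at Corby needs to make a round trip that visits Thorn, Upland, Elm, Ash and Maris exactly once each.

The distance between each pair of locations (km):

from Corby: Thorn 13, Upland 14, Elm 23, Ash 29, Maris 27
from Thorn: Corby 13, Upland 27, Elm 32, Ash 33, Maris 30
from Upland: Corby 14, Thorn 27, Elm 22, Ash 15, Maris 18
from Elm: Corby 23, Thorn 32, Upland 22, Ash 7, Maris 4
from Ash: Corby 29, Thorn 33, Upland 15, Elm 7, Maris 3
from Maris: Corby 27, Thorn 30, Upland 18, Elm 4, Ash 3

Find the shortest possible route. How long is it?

With 5 stops there are 5!/2 = 60 distinct round trips (a route and its reverse cost the same).
Corby-Thorn-Upland-Elm-Ash-Maris-Corby: 13+27+22+7+3+27 = 99
Corby-Thorn-Upland-Elm-Maris-Ash-Corby: 13+27+22+4+3+29 = 98
Corby-Thorn-Upland-Ash-Elm-Maris-Corby: 13+27+15+7+4+27 = 93
Corby-Thorn-Upland-Ash-Maris-Elm-Corby: 13+27+15+3+4+23 = 85
Corby-Thorn-Upland-Maris-Elm-Ash-Corby: 13+27+18+4+7+29 = 98
Corby-Thorn-Upland-Maris-Ash-Elm-Corby: 13+27+18+3+7+23 = 91
Corby-Thorn-Elm-Upland-Ash-Maris-Corby: 13+32+22+15+3+27 = 112
Corby-Thorn-Elm-Upland-Maris-Ash-Corby: 13+32+22+18+3+29 = 117
Corby-Thorn-Elm-Ash-Upland-Maris-Corby: 13+32+7+15+18+27 = 112
Corby-Thorn-Elm-Ash-Maris-Upland-Corby: 13+32+7+3+18+14 = 87
Corby-Thorn-Elm-Maris-Upland-Ash-Corby: 13+32+4+18+15+29 = 111
Corby-Thorn-Elm-Maris-Ash-Upland-Corby: 13+32+4+3+15+14 = 81
Corby-Thorn-Ash-Upland-Elm-Maris-Corby: 13+33+15+22+4+27 = 114
Corby-Thorn-Ash-Upland-Maris-Elm-Corby: 13+33+15+18+4+23 = 106
… (46 more)
The minimum is 81.
One optimal route: Corby → Thorn → Elm → Maris → Ash → Upland → Corby (or its reverse).

Minimum total distance: 81 km.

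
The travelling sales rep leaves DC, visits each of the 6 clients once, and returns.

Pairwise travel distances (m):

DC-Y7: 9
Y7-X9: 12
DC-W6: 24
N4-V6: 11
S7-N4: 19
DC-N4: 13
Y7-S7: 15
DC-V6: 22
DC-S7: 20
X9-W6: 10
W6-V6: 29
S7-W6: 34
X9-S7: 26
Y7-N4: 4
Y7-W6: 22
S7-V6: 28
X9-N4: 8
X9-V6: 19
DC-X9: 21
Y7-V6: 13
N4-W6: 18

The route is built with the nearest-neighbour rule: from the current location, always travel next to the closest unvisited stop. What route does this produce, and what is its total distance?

From DC: distances to unvisited — Y7=9, N4=13, S7=20, X9=21, V6=22, W6=24. Nearest is Y7 (9).
From Y7: distances to unvisited — N4=4, X9=12, V6=13, S7=15, W6=22. Nearest is N4 (4).
From N4: distances to unvisited — X9=8, V6=11, W6=18, S7=19. Nearest is X9 (8).
From X9: distances to unvisited — W6=10, V6=19, S7=26. Nearest is W6 (10).
From W6: distances to unvisited — V6=29, S7=34. Nearest is V6 (29).
From V6: distances to unvisited — S7=28. Nearest is S7 (28).
Return S7→DC: 20.
Total = 9 + 4 + 8 + 10 + 29 + 28 + 20 = 108.

108 m along DC → Y7 → N4 → X9 → W6 → V6 → S7 → DC.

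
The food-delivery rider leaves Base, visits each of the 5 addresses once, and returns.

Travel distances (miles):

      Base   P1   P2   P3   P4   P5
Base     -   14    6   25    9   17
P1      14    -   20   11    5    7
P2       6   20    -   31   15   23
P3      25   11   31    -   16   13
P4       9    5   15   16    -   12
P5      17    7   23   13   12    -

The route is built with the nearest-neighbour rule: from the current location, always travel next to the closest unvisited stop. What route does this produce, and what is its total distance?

Base → [P2:6 / P4:9 / P1:14 / P5:17 / P3:25] → P2 (6)
P2 → [P4:15 / P1:20 / P5:23 / P3:31] → P4 (15)
P4 → [P1:5 / P5:12 / P3:16] → P1 (5)
P1 → [P5:7 / P3:11] → P5 (7)
P5 → [P3:13] → P3 (13)
Return P3→Base: 25.
Total = 6 + 15 + 5 + 7 + 13 + 25 = 71.

Total distance 71 miles via the nearest-neighbour route Base → P2 → P4 → P1 → P5 → P3 → Base.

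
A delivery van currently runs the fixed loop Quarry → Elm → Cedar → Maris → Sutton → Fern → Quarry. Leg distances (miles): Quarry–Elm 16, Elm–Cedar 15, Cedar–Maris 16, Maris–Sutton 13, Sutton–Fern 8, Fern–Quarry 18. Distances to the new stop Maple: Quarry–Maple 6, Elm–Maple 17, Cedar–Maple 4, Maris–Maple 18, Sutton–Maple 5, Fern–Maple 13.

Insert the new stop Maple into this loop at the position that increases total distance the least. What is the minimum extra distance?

Adding 1 miles by placing Maple on the Fern–Quarry leg.

Insertion cost between consecutive stops i–j is d(i,Maple) + d(Maple,j) − d(i,j):
  between Quarry and Elm: 6 + 17 − 16 = 7
  between Elm and Cedar: 17 + 4 − 15 = 6
  between Cedar and Maris: 4 + 18 − 16 = 6
  between Maris and Sutton: 18 + 5 − 13 = 10
  between Sutton and Fern: 5 + 13 − 8 = 10
  between Fern and Quarry: 13 + 6 − 18 = 1
Cheapest insertion is between Fern and Quarry, adding 1.
New total = 86 + 1 = 87.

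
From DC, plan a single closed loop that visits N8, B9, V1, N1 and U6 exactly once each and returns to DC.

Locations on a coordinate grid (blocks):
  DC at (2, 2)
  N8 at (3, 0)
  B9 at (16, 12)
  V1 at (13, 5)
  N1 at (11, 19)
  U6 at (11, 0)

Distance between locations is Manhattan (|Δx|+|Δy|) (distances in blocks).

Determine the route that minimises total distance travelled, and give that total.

There are 60 distinct closed tours to check (reversals are equivalent).
DC→N8→B9→V1→N1→U6→DC: 3+25+10+16+19+11 = 84
DC→N8→B9→V1→U6→N1→DC: 3+25+10+7+19+26 = 90
DC→N8→B9→N1→V1→U6→DC: 3+25+12+16+7+11 = 74
DC→N8→B9→N1→U6→V1→DC: 3+25+12+19+7+14 = 80
DC→N8→B9→U6→V1→N1→DC: 3+25+17+7+16+26 = 94
DC→N8→B9→U6→N1→V1→DC: 3+25+17+19+16+14 = 94
DC→N8→V1→B9→N1→U6→DC: 3+15+10+12+19+11 = 70
DC→N8→V1→B9→U6→N1→DC: 3+15+10+17+19+26 = 90
DC→N8→V1→N1→B9→U6→DC: 3+15+16+12+17+11 = 74
DC→N8→V1→N1→U6→B9→DC: 3+15+16+19+17+24 = 94
DC→N8→V1→U6→B9→N1→DC: 3+15+7+17+12+26 = 80
DC→N8→V1→U6→N1→B9→DC: 3+15+7+19+12+24 = 80
DC→N8→N1→B9→V1→U6→DC: 3+27+12+10+7+11 = 70
DC→N8→N1→B9→U6→V1→DC: 3+27+12+17+7+14 = 80
… (46 more)
DC→N8→U6→V1→B9→N1→DC: 3+8+7+10+12+26 = 66  ← best
The minimum is 66.
One optimal route: DC → N8 → U6 → V1 → B9 → N1 → DC (or its reverse).

Minimum total distance: 66 blocks.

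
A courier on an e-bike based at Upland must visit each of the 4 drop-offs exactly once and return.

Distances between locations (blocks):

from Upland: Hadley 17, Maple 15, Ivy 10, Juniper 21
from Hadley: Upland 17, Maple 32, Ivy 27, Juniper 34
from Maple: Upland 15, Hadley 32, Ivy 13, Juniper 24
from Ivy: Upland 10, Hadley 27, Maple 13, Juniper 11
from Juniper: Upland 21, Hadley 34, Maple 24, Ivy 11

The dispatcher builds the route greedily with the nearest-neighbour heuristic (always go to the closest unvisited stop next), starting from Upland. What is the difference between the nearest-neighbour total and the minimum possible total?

From Upland: Ivy=10, Maple=15, Hadley=17, Juniper=21 → choose Ivy (10).
From Ivy: Juniper=11, Maple=13, Hadley=27 → choose Juniper (11).
From Juniper: Maple=24, Hadley=34 → choose Maple (24).
From Maple: Hadley=32 → choose Hadley (32).
NN route Upland → Ivy → Juniper → Maple → Hadley → Upland costs 94.
Optimal: Upland → Hadley → Juniper → Ivy → Maple → Upland costs 90 (by enumerating all 12 distinct tours).
Excess = 94 − 90 = 4.

The nearest-neighbour route is 4 blocks longer than optimal.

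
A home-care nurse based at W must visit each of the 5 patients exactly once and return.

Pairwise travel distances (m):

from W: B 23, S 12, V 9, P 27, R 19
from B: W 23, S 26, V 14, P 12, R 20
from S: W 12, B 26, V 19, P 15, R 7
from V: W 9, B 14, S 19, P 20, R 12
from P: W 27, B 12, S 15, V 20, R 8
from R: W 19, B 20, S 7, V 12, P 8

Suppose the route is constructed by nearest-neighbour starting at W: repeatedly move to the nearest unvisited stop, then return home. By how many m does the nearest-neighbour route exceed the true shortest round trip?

W: V=9, S=12, R=19, B=23, P=27 ⇒ V
V: R=12, B=14, S=19, P=20 ⇒ R
R: S=7, P=8, B=20 ⇒ S
S: P=15, B=26 ⇒ P
P: B=12 ⇒ B
NN route W → V → R → S → P → B → W costs 78.
Optimal: W → S → R → P → B → V → W costs 62 (by enumerating all 60 distinct tours).
Excess = 78 − 62 = 16.

Excess over optimum: 16 m.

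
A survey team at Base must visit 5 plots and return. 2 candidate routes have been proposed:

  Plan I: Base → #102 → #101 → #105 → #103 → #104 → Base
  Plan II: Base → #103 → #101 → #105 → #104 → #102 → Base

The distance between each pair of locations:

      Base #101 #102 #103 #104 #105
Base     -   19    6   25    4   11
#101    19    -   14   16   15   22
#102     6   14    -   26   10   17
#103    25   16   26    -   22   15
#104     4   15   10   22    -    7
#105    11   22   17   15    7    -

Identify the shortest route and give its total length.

Plan I: 6 + 14 + 22 + 15 + 22 + 4 = 83
Plan II: 25 + 16 + 22 + 7 + 10 + 6 = 86

Shortest is Plan I, total 83.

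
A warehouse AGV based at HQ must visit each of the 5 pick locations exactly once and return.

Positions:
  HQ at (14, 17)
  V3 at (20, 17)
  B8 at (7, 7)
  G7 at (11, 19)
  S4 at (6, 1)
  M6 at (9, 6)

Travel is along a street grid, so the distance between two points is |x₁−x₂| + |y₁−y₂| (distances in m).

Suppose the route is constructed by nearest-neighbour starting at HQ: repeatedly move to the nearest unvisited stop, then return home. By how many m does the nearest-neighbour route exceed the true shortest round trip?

HQ: G7=5, V3=6, M6=16, B8=17, S4=24 ⇒ G7
G7: V3=11, M6=15, B8=16, S4=23 ⇒ V3
V3: M6=22, B8=23, S4=30 ⇒ M6
M6: B8=3, S4=8 ⇒ B8
B8: S4=7 ⇒ S4
NN route HQ → G7 → V3 → M6 → B8 → S4 → HQ costs 72.
Optimal: HQ → V3 → B8 → S4 → M6 → G7 → HQ costs 64 (by enumerating all 60 distinct tours).
Excess = 72 − 64 = 8.

Excess over optimum: 8 m.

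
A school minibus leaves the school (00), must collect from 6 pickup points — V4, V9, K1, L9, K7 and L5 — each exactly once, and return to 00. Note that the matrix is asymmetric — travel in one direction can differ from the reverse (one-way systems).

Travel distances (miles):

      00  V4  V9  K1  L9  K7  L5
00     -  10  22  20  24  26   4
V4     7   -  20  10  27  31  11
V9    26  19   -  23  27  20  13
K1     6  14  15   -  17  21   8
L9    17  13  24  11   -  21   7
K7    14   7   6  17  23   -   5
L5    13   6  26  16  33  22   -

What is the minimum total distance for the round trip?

Minimum total distance: 86 miles.

00→V4→V9→K1→L9→K7→L5→00: 10+20+23+17+21+5+13 = 109
00→V4→V9→K1→L9→L5→K7→00: 10+20+23+17+7+22+14 = 113
00→V4→V9→K1→K7→L9→L5→00: 10+20+23+21+23+7+13 = 117
00→V4→V9→K1→K7→L5→L9→00: 10+20+23+21+5+33+17 = 129
00→V4→V9→K1→L5→L9→K7→00: 10+20+23+8+33+21+14 = 129
00→V4→V9→K1→L5→K7→L9→00: 10+20+23+8+22+23+17 = 123
00→V4→V9→L9→K1→K7→L5→00: 10+20+27+11+21+5+13 = 107
00→V4→V9→L9→K1→L5→K7→00: 10+20+27+11+8+22+14 = 112
… (712 more)
00→L9→K7→V9→L5→V4→K1→00: 24+21+6+13+6+10+6 = 86  ← best
The minimum is 86.
One optimal route: 00 → L9 → K7 → V9 → L5 → V4 → K1 → 00.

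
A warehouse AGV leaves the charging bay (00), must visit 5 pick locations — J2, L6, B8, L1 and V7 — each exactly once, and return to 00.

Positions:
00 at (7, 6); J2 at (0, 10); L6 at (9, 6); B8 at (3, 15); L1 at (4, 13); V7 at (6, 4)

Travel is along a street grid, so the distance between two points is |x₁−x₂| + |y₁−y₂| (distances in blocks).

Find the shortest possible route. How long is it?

Shortest round trip = 40 blocks.

00-J2-L6-B8-L1-V7-00: 11+13+15+3+11+3 = 56
00-J2-L6-B8-V7-L1-00: 11+13+15+14+11+10 = 74
00-J2-L6-L1-B8-V7-00: 11+13+12+3+14+3 = 56
00-J2-L6-L1-V7-B8-00: 11+13+12+11+14+13 = 74
00-J2-L6-V7-B8-L1-00: 11+13+5+14+3+10 = 56
00-J2-L6-V7-L1-B8-00: 11+13+5+11+3+13 = 56
00-J2-B8-L6-L1-V7-00: 11+8+15+12+11+3 = 60
00-J2-B8-L6-V7-L1-00: 11+8+15+5+11+10 = 60
00-J2-B8-L1-L6-V7-00: 11+8+3+12+5+3 = 42
00-J2-B8-L1-V7-L6-00: 11+8+3+11+5+2 = 40
00-J2-B8-V7-L6-L1-00: 11+8+14+5+12+10 = 60
00-J2-B8-V7-L1-L6-00: 11+8+14+11+12+2 = 58
00-J2-L1-L6-B8-V7-00: 11+7+12+15+14+3 = 62
00-J2-L1-L6-V7-B8-00: 11+7+12+5+14+13 = 62
… (46 more)
The minimum is 40.
One optimal route: 00 → J2 → B8 → L1 → V7 → L6 → 00 (or its reverse).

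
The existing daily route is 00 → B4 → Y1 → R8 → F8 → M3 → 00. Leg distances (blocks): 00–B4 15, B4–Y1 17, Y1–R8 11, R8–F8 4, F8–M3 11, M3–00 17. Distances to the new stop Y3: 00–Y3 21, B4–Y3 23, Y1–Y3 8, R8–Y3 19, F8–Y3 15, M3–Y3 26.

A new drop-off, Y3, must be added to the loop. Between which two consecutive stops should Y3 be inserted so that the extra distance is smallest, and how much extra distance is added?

Adding 14 blocks by placing Y3 on the B4–Y1 leg.

Insertion cost between consecutive stops i–j is d(i,Y3) + d(Y3,j) − d(i,j):
  between 00 and B4: 21 + 23 − 15 = 29
  between B4 and Y1: 23 + 8 − 17 = 14
  between Y1 and R8: 8 + 19 − 11 = 16
  between R8 and F8: 19 + 15 − 4 = 30
  between F8 and M3: 15 + 26 − 11 = 30
  between M3 and 00: 26 + 21 − 17 = 30
Cheapest insertion is between B4 and Y1, adding 14.
New total = 75 + 14 = 89.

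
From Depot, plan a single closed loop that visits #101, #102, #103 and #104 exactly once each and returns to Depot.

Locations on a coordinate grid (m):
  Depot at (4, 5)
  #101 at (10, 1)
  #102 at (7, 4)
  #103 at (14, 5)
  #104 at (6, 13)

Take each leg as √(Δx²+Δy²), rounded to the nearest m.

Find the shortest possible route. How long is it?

Shortest round trip = 32 m.

There are 12 distinct closed tours to check (reversals are equivalent).
Depot→#101→#102→#103→#104→Depot: 7+4+7+11+8 = 37
Depot→#101→#102→#104→#103→Depot: 7+4+9+11+10 = 41
Depot→#101→#103→#102→#104→Depot: 7+6+7+9+8 = 37
Depot→#101→#103→#104→#102→Depot: 7+6+11+9+3 = 36
Depot→#101→#104→#102→#103→Depot: 7+13+9+7+10 = 46
Depot→#101→#104→#103→#102→Depot: 7+13+11+7+3 = 41
Depot→#102→#101→#103→#104→Depot: 3+4+6+11+8 = 32
Depot→#102→#101→#104→#103→Depot: 3+4+13+11+10 = 41
Depot→#102→#103→#101→#104→Depot: 3+7+6+13+8 = 37
Depot→#102→#104→#101→#103→Depot: 3+9+13+6+10 = 41
Depot→#103→#101→#102→#104→Depot: 10+6+4+9+8 = 37
Depot→#103→#102→#101→#104→Depot: 10+7+4+13+8 = 42
The minimum is 32.
One optimal route: Depot → #102 → #101 → #103 → #104 → Depot (or its reverse).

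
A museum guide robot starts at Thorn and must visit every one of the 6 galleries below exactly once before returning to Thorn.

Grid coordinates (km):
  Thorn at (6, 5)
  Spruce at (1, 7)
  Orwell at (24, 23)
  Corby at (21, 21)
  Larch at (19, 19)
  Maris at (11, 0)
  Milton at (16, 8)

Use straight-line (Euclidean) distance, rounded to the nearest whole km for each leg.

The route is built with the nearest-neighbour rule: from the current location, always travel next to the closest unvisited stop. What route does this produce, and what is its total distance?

69 km along Thorn → Spruce → Maris → Milton → Larch → Corby → Orwell → Thorn.

From Thorn: distances to unvisited — Spruce=5, Maris=7, Milton=10, Larch=19, Corby=22, Orwell=25. Nearest is Spruce (5).
From Spruce: distances to unvisited — Maris=12, Milton=15, Larch=22, Corby=24, Orwell=28. Nearest is Maris (12).
From Maris: distances to unvisited — Milton=9, Larch=21, Corby=23, Orwell=26. Nearest is Milton (9).
From Milton: distances to unvisited — Larch=11, Corby=14, Orwell=17. Nearest is Larch (11).
From Larch: distances to unvisited — Corby=3, Orwell=6. Nearest is Corby (3).
From Corby: distances to unvisited — Orwell=4. Nearest is Orwell (4).
Return Orwell→Thorn: 25.
Total = 5 + 12 + 9 + 11 + 3 + 4 + 25 = 69.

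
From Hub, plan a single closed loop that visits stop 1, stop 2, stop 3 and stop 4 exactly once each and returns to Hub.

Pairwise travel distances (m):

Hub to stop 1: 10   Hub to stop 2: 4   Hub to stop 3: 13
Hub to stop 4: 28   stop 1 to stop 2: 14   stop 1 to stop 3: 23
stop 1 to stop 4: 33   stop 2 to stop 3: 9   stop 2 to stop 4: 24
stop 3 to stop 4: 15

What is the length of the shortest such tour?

Shortest round trip = 71 m.

With 4 stops there are 4!/2 = 12 distinct round trips (a route and its reverse cost the same).
Hub → stop 1 → stop 2 → stop 3 → stop 4 → Hub: 10+14+9+15+28 = 76
Hub → stop 1 → stop 2 → stop 4 → stop 3 → Hub: 10+14+24+15+13 = 76
Hub → stop 1 → stop 3 → stop 2 → stop 4 → Hub: 10+23+9+24+28 = 94
Hub → stop 1 → stop 3 → stop 4 → stop 2 → Hub: 10+23+15+24+4 = 76
Hub → stop 1 → stop 4 → stop 2 → stop 3 → Hub: 10+33+24+9+13 = 89
Hub → stop 1 → stop 4 → stop 3 → stop 2 → Hub: 10+33+15+9+4 = 71
Hub → stop 2 → stop 1 → stop 3 → stop 4 → Hub: 4+14+23+15+28 = 84
Hub → stop 2 → stop 1 → stop 4 → stop 3 → Hub: 4+14+33+15+13 = 79
Hub → stop 2 → stop 3 → stop 1 → stop 4 → Hub: 4+9+23+33+28 = 97
Hub → stop 2 → stop 4 → stop 1 → stop 3 → Hub: 4+24+33+23+13 = 97
Hub → stop 3 → stop 1 → stop 2 → stop 4 → Hub: 13+23+14+24+28 = 102
Hub → stop 3 → stop 2 → stop 1 → stop 4 → Hub: 13+9+14+33+28 = 97
The minimum is 71.
One optimal route: Hub → stop 1 → stop 4 → stop 3 → stop 2 → Hub (or its reverse).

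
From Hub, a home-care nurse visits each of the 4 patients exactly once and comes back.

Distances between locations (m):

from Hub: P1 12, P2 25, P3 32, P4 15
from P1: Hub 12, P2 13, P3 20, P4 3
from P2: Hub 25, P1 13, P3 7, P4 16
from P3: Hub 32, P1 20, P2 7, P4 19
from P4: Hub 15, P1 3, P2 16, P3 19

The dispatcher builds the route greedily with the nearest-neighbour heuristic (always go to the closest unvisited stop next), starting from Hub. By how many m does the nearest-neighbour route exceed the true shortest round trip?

Hub: P1=12, P4=15, P2=25, P3=32 ⇒ P1
P1: P4=3, P2=13, P3=20 ⇒ P4
P4: P2=16, P3=19 ⇒ P2
P2: P3=7 ⇒ P3
NN route Hub → P1 → P4 → P2 → P3 → Hub costs 70.
Optimal: Hub → P1 → P2 → P3 → P4 → Hub costs 66 (by enumerating all 12 distinct tours).
Excess = 70 − 66 = 4.

The nearest-neighbour route is 4 m longer than optimal.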